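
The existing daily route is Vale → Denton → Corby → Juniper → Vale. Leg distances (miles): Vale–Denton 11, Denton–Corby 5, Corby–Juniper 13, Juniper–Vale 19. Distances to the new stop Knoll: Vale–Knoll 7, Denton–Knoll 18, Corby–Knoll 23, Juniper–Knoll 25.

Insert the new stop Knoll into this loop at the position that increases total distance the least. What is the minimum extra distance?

Insertion cost between consecutive stops i–j is d(i,Knoll) + d(Knoll,j) − d(i,j):
  between Vale and Denton: 7 + 18 − 11 = 14
  between Denton and Corby: 18 + 23 − 5 = 36
  between Corby and Juniper: 23 + 25 − 13 = 35
  between Juniper and Vale: 25 + 7 − 19 = 13
Cheapest insertion is between Juniper and Vale, adding 13.
New total = 48 + 13 = 61.

Minimum extra distance: 13 miles, inserting Knoll between Juniper and Vale.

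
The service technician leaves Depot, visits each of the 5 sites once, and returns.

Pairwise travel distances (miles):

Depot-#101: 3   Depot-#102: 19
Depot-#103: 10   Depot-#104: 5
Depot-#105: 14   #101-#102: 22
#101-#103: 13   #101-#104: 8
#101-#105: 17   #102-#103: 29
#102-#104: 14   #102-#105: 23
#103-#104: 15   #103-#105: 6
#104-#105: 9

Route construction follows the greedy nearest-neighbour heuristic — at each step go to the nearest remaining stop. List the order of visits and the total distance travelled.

From Depot: distances to unvisited — #101=3, #104=5, #103=10, #105=14, #102=19. Nearest is #101 (3).
From #101: distances to unvisited — #104=8, #103=13, #105=17, #102=22. Nearest is #104 (8).
From #104: distances to unvisited — #105=9, #102=14, #103=15. Nearest is #105 (9).
From #105: distances to unvisited — #103=6, #102=23. Nearest is #103 (6).
From #103: distances to unvisited — #102=29. Nearest is #102 (29).
Return #102→Depot: 19.
Total = 3 + 8 + 9 + 6 + 29 + 19 = 74.

Nearest-neighbour total = 74 miles; route Depot → #101 → #104 → #105 → #103 → #102 → Depot.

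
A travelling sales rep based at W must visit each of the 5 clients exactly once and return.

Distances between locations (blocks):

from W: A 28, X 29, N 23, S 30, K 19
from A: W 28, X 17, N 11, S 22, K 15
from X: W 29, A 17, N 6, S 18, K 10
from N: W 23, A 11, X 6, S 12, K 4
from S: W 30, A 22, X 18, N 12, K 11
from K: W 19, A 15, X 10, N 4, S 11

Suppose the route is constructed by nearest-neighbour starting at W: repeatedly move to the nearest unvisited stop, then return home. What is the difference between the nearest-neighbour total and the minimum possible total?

Excess over optimum: 5 blocks.

W: K=19, N=23, A=28, X=29, S=30 ⇒ K
K: N=4, X=10, S=11, A=15 ⇒ N
N: X=6, A=11, S=12 ⇒ X
X: A=17, S=18 ⇒ A
A: S=22 ⇒ S
NN route W → K → N → X → A → S → W costs 98.
Optimal: W → A → X → N → S → K → W costs 93 (by enumerating all 60 distinct tours).
Excess = 98 − 93 = 5.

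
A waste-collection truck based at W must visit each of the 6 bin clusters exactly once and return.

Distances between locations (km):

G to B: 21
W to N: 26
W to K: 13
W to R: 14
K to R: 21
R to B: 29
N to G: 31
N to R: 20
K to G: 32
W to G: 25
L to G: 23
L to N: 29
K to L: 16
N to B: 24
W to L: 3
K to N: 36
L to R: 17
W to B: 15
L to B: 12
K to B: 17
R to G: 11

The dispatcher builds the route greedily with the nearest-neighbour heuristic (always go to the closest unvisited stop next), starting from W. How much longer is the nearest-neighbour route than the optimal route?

W: L=3, K=13, R=14, B=15, G=25, N=26 ⇒ L
L: B=12, K=16, R=17, G=23, N=29 ⇒ B
B: K=17, G=21, N=24, R=29 ⇒ K
K: R=21, G=32, N=36 ⇒ R
R: G=11, N=20 ⇒ G
G: N=31 ⇒ N
NN route W → L → B → K → R → G → N → W costs 121.
Optimal: W → K → B → N → R → G → L → W costs 111 (by enumerating all 360 distinct tours).
Excess = 121 − 111 = 10.

The nearest-neighbour route is 10 km longer than optimal.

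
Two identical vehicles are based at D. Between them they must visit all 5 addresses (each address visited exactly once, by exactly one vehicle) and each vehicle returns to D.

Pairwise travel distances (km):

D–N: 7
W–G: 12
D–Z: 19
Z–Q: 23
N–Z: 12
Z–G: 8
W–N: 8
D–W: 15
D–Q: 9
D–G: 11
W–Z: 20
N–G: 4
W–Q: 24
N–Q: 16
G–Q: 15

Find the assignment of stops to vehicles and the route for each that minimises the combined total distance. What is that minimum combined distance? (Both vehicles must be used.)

72 km — the smallest possible combined total.

There are 2^4 − 1 = 15 ways to divide the 5 stops into two non-empty groups. For each, the best each vehicle can do is its own shortest tour through its group:
  {W} + {N, Z, G, Q}: 30 + 51 = 81
  {N} + {W, Z, G, Q}: 14 + 67 = 81
  {W, N} + {Z, G, Q}: 30 + 51 = 81
  {Z} + {W, N, G, Q}: 38 + 51 = 89
  {W, Z} + {N, G, Q}: 54 + 35 = 89
  {N, Z} + {W, G, Q}: 38 + 51 = 89
  … (15 splits in total)
  {W, N, Z, G} + {Q}: 54 + 18 = 72  ← best
Best: vehicle 1 D → W → N → Z → G → D = 54; vehicle 2 D → Q → D = 18; combined 72.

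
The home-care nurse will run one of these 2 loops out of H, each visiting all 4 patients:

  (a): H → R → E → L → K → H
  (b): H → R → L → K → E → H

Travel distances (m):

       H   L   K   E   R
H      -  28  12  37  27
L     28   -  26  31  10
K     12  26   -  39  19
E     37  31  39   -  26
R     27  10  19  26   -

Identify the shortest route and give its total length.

122 m — (a) is the shortest.

(a): 27 + 26 + 31 + 26 + 12 = 122
(b): 27 + 10 + 26 + 39 + 37 = 139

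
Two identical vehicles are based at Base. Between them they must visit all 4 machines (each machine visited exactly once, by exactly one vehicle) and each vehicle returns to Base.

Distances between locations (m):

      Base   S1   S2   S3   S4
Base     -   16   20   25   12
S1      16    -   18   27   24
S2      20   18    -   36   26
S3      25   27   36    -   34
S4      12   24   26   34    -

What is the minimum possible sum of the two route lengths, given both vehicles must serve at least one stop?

114 m — the smallest possible combined total.

Check every non-empty split of the stops between the two vehicles; for each half take its own optimal tour:
  {S1} + {S2, S3, S4}: 32 + 99 = 131
  {S2} + {S1, S3, S4}: 40 + 88 = 128
  {S1, S2} + {S3, S4}: 54 + 71 = 125
  {S3} + {S1, S2, S4}: 50 + 72 = 122
  {S1, S3} + {S2, S4}: 68 + 58 = 126
  {S2, S3} + {S1, S4}: 81 + 52 = 133
  … (7 splits in total)
  {S1, S2, S3} + {S4}: 90 + 24 = 114  ← best
Best: vehicle 1 Base → S2 → S1 → S3 → Base = 90; vehicle 2 Base → S4 → Base = 24; combined 114.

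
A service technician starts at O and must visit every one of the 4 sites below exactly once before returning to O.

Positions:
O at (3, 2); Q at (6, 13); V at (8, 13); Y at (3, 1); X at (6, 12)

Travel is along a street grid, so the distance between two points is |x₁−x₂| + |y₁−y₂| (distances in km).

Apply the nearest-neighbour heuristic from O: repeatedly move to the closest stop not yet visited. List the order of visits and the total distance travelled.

O → [Y:1 / X:13 / Q:14 / V:16] → Y (1)
Y → [X:14 / Q:15 / V:17] → X (14)
X → [Q:1 / V:3] → Q (1)
Q → [V:2] → V (2)
Return V→O: 16.
Total = 1 + 14 + 1 + 2 + 16 = 34.

Nearest-neighbour total = 34 km; route O → Y → X → Q → V → O.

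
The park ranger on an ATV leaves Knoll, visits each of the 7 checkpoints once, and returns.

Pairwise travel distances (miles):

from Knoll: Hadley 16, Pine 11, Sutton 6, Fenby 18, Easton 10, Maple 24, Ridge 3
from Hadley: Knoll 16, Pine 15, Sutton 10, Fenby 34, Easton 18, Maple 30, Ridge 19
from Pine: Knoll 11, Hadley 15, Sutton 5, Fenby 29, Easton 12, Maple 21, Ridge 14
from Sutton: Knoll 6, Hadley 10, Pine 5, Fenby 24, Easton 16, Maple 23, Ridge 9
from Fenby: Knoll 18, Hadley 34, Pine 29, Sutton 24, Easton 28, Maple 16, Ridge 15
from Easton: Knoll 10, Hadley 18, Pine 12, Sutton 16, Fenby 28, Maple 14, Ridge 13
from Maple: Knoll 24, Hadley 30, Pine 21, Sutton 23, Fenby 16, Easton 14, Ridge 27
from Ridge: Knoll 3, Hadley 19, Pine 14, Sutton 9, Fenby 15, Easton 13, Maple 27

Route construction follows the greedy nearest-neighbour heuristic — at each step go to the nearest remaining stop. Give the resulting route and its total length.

Knoll → [Ridge:3 / Sutton:6 / Easton:10 / Pine:11 / Hadley:16 / Fenby:18 / Maple:24] → Ridge (3)
Ridge → [Sutton:9 / Easton:13 / Pine:14 / Fenby:15 / Hadley:19 / Maple:27] → Sutton (9)
Sutton → [Pine:5 / Hadley:10 / Easton:16 / Maple:23 / Fenby:24] → Pine (5)
Pine → [Easton:12 / Hadley:15 / Maple:21 / Fenby:29] → Easton (12)
Easton → [Maple:14 / Hadley:18 / Fenby:28] → Maple (14)
Maple → [Fenby:16 / Hadley:30] → Fenby (16)
Fenby → [Hadley:34] → Hadley (34)
Return Hadley→Knoll: 16.
Total = 3 + 9 + 5 + 12 + 14 + 16 + 34 + 16 = 109.

Nearest-neighbour total = 109 miles; route Knoll → Ridge → Sutton → Pine → Easton → Maple → Fenby → Hadley → Knoll.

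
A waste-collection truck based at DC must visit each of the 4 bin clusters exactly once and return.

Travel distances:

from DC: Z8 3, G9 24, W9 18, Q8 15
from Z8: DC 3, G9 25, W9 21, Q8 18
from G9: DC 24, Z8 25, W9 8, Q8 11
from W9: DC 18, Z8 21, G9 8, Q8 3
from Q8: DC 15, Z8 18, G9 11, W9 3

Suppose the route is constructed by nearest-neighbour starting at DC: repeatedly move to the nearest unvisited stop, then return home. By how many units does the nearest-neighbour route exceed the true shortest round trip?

From DC: Z8=3, Q8=15, W9=18, G9=24 → choose Z8 (3).
From Z8: Q8=18, W9=21, G9=25 → choose Q8 (18).
From Q8: W9=3, G9=11 → choose W9 (3).
From W9: G9=8 → choose G9 (8).
NN route DC → Z8 → Q8 → W9 → G9 → DC costs 56.
Optimal: DC → Z8 → G9 → W9 → Q8 → DC costs 54 (by enumerating all 12 distinct tours).
Excess = 56 − 54 = 2.

2 longer than the optimal tour.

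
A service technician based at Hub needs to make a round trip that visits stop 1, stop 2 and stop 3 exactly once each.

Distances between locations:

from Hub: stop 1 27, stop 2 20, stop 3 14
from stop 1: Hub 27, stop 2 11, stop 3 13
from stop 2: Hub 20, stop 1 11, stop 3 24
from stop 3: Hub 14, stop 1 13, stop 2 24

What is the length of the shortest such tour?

Minimum total distance: 58.

Hub - stop 1 - stop 2 - stop 3 - Hub: 27+11+24+14 = 76
Hub - stop 1 - stop 3 - stop 2 - Hub: 27+13+24+20 = 84
Hub - stop 2 - stop 1 - stop 3 - Hub: 20+11+13+14 = 58
The minimum is 58.
One optimal route: Hub → stop 2 → stop 1 → stop 3 → Hub (or its reverse).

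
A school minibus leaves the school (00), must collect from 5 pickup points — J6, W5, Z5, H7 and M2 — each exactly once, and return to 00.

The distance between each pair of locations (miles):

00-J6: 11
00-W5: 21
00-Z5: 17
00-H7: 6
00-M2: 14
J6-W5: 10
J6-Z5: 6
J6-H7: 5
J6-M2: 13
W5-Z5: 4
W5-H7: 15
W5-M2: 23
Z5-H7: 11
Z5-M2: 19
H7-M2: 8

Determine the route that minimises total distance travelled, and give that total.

00→J6→W5→Z5→H7→M2→00: 11+10+4+11+8+14 = 58
00→J6→W5→Z5→M2→H7→00: 11+10+4+19+8+6 = 58
00→J6→W5→H7→Z5→M2→00: 11+10+15+11+19+14 = 80
00→J6→W5→H7→M2→Z5→00: 11+10+15+8+19+17 = 80
00→J6→W5→M2→Z5→H7→00: 11+10+23+19+11+6 = 80
00→J6→W5→M2→H7→Z5→00: 11+10+23+8+11+17 = 80
00→J6→Z5→W5→H7→M2→00: 11+6+4+15+8+14 = 58
00→J6→Z5→W5→M2→H7→00: 11+6+4+23+8+6 = 58
00→J6→Z5→H7→W5→M2→00: 11+6+11+15+23+14 = 80
00→J6→Z5→H7→M2→W5→00: 11+6+11+8+23+21 = 80
00→J6→Z5→M2→W5→H7→00: 11+6+19+23+15+6 = 80
00→J6→Z5→M2→H7→W5→00: 11+6+19+8+15+21 = 80
00→J6→H7→W5→Z5→M2→00: 11+5+15+4+19+14 = 68
00→J6→H7→W5→M2→Z5→00: 11+5+15+23+19+17 = 90
… (46 more)
The minimum is 58.
One optimal route: 00 → J6 → W5 → Z5 → H7 → M2 → 00 (or its reverse).

Minimum total distance: 58 miles.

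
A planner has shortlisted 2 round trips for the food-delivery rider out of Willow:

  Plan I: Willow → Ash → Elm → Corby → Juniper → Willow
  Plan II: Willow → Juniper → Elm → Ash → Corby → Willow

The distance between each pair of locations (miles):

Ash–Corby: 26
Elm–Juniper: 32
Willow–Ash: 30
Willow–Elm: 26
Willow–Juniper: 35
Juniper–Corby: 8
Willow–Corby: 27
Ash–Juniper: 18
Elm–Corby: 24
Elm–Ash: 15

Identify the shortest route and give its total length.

Plan I: 30 + 15 + 24 + 8 + 35 = 112
Plan II: 35 + 32 + 15 + 26 + 27 = 135

Shortest is Plan I, total 112 miles.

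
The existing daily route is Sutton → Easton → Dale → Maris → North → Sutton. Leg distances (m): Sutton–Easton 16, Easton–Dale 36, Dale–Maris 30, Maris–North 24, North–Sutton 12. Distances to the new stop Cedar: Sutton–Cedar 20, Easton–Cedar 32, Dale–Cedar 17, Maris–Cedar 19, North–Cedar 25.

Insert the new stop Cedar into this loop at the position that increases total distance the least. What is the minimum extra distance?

Minimum extra distance: 6 m, inserting Cedar between Dale and Maris.

Insertion cost between consecutive stops i–j is d(i,Cedar) + d(Cedar,j) − d(i,j):
  between Sutton and Easton: 20 + 32 − 16 = 36
  between Easton and Dale: 32 + 17 − 36 = 13
  between Dale and Maris: 17 + 19 − 30 = 6
  between Maris and North: 19 + 25 − 24 = 20
  between North and Sutton: 25 + 20 − 12 = 33
Cheapest insertion is between Dale and Maris, adding 6.
New total = 118 + 6 = 124.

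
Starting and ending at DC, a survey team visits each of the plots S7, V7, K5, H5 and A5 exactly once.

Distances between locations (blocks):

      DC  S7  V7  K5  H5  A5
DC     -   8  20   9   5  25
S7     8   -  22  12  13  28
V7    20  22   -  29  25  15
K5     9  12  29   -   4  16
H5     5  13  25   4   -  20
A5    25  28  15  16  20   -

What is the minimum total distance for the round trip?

There are 60 distinct closed tours to check (reversals are equivalent).
DC → S7 → V7 → K5 → H5 → A5 → DC: 8+22+29+4+20+25 = 108
DC → S7 → V7 → K5 → A5 → H5 → DC: 8+22+29+16+20+5 = 100
DC → S7 → V7 → H5 → K5 → A5 → DC: 8+22+25+4+16+25 = 100
DC → S7 → V7 → H5 → A5 → K5 → DC: 8+22+25+20+16+9 = 100
DC → S7 → V7 → A5 → K5 → H5 → DC: 8+22+15+16+4+5 = 70
DC → S7 → V7 → A5 → H5 → K5 → DC: 8+22+15+20+4+9 = 78
DC → S7 → K5 → V7 → H5 → A5 → DC: 8+12+29+25+20+25 = 119
DC → S7 → K5 → V7 → A5 → H5 → DC: 8+12+29+15+20+5 = 89
DC → S7 → K5 → H5 → V7 → A5 → DC: 8+12+4+25+15+25 = 89
DC → S7 → K5 → H5 → A5 → V7 → DC: 8+12+4+20+15+20 = 79
DC → S7 → K5 → A5 → V7 → H5 → DC: 8+12+16+15+25+5 = 81
DC → S7 → K5 → A5 → H5 → V7 → DC: 8+12+16+20+25+20 = 101
DC → S7 → H5 → V7 → K5 → A5 → DC: 8+13+25+29+16+25 = 116
DC → S7 → H5 → V7 → A5 → K5 → DC: 8+13+25+15+16+9 = 86
… (46 more)
The minimum is 70.
One optimal route: DC → S7 → V7 → A5 → K5 → H5 → DC (or its reverse).

Minimum total distance: 70 blocks.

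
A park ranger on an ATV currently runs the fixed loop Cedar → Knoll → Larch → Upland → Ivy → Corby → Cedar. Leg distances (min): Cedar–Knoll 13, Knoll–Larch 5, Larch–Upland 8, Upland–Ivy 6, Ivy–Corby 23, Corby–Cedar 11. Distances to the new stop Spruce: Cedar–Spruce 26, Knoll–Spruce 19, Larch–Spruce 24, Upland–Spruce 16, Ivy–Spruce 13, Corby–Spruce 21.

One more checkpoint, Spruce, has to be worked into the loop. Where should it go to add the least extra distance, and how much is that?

+11 min — insert Spruce between Ivy and Corby.

Insertion cost between consecutive stops i–j is d(i,Spruce) + d(Spruce,j) − d(i,j):
  between Cedar and Knoll: 26 + 19 − 13 = 32
  between Knoll and Larch: 19 + 24 − 5 = 38
  between Larch and Upland: 24 + 16 − 8 = 32
  between Upland and Ivy: 16 + 13 − 6 = 23
  between Ivy and Corby: 13 + 21 − 23 = 11
  between Corby and Cedar: 21 + 26 − 11 = 36
Cheapest insertion is between Ivy and Corby, adding 11.
New total = 66 + 11 = 77.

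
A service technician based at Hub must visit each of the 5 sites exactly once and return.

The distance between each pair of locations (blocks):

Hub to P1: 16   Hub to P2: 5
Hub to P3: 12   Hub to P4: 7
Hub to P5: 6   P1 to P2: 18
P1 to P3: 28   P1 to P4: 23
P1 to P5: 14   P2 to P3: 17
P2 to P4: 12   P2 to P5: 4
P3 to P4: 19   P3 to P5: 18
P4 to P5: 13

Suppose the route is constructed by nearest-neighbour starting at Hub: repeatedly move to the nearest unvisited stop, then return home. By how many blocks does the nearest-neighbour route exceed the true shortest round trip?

Hub: P2=5, P5=6, P4=7, P3=12, P1=16 ⇒ P2
P2: P5=4, P4=12, P3=17, P1=18 ⇒ P5
P5: P4=13, P1=14, P3=18 ⇒ P4
P4: P3=19, P1=23 ⇒ P3
P3: P1=28 ⇒ P1
NN route Hub → P2 → P5 → P4 → P3 → P1 → Hub costs 85.
Optimal: Hub → P1 → P5 → P2 → P3 → P4 → Hub costs 77 (by enumerating all 60 distinct tours).
Excess = 85 − 77 = 8.

Excess over optimum: 8 blocks.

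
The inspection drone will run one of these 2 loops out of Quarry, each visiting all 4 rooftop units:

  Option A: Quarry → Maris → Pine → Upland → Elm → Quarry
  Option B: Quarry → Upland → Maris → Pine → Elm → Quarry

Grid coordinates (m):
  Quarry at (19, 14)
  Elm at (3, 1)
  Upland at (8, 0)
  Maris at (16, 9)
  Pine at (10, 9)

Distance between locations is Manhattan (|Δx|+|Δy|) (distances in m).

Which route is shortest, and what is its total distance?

Option A: 8 + 6 + 11 + 6 + 29 = 60
Option B: 25 + 17 + 6 + 15 + 29 = 92

60 m — Option A is the shortest.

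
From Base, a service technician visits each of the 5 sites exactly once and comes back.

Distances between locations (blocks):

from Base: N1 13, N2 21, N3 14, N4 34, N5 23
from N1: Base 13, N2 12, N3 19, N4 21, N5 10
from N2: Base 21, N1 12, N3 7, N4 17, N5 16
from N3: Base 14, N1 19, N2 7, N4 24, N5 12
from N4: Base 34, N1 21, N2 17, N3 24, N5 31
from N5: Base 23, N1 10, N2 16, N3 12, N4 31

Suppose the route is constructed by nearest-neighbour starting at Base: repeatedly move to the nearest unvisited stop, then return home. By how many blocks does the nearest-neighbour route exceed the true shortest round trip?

The nearest-neighbour route is 1 blocks longer than optimal.

From Base: N1=13, N3=14, N2=21, N5=23, N4=34 → choose N1 (13).
From N1: N5=10, N2=12, N3=19, N4=21 → choose N5 (10).
From N5: N3=12, N2=16, N4=31 → choose N3 (12).
From N3: N2=7, N4=24 → choose N2 (7).
From N2: N4=17 → choose N4 (17).
NN route Base → N1 → N5 → N3 → N2 → N4 → Base costs 93.
Optimal: Base → N1 → N5 → N4 → N2 → N3 → Base costs 92 (by enumerating all 60 distinct tours).
Excess = 93 − 92 = 1.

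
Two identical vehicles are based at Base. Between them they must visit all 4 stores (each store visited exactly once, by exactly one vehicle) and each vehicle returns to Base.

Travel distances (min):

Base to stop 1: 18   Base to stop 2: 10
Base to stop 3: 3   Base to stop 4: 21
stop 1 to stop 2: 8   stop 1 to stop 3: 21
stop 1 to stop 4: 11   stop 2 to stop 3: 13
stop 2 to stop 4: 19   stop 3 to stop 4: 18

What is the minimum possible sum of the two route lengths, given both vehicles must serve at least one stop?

56 min — the smallest possible combined total.

There are 2^3 − 1 = 7 ways to divide the 4 stops into two non-empty groups. For each, the best each vehicle can do is its own shortest tour through its group:
  {stop 1} + {stop 2, stop 3, stop 4}: 36 + 50 = 86
  {stop 2} + {stop 1, stop 3, stop 4}: 20 + 50 = 70
  {stop 1, stop 2} + {stop 3, stop 4}: 36 + 42 = 78
  {stop 3} + {stop 1, stop 2, stop 4}: 6 + 50 = 56
  {stop 1, stop 3} + {stop 2, stop 4}: 42 + 50 = 92
  {stop 2, stop 3} + {stop 1, stop 4}: 26 + 50 = 76
  … (7 splits in total)
Best: vehicle 1 Base → stop 3 → Base = 6; vehicle 2 Base → stop 2 → stop 1 → stop 4 → Base = 50; combined 56.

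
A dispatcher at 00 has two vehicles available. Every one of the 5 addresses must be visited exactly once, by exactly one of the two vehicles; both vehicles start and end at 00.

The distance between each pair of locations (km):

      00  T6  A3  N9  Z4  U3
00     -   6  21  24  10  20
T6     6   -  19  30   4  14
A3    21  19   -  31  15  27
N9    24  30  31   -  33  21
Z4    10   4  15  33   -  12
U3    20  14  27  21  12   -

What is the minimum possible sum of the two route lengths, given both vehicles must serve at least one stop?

Try each way of splitting the stops between the two vehicles (each non-empty) and, for each split, find the best tour for each vehicle:
  {T6} + {A3, N9, Z4, U3}: 12 + 93 = 105
  {A3} + {T6, N9, Z4, U3}: 42 + 67 = 109
  {T6, A3} + {N9, Z4, U3}: 46 + 67 = 113
  {N9} + {T6, A3, Z4, U3}: 48 + 68 = 116
  {T6, N9} + {A3, Z4, U3}: 60 + 68 = 128
  {A3, N9} + {T6, Z4, U3}: 76 + 42 = 118
  … (15 splits in total)
Best: vehicle 1 00 → T6 → 00 = 12; vehicle 2 00 → A3 → Z4 → U3 → N9 → 00 = 93; combined 105.

105 km — the smallest possible combined total.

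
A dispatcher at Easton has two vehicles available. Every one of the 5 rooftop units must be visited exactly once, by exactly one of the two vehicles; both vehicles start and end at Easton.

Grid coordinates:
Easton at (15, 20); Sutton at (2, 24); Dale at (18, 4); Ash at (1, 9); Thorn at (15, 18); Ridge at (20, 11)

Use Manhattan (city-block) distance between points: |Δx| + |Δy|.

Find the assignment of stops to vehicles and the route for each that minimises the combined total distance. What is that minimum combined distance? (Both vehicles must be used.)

Try each way of splitting the stops between the two vehicles (each non-empty) and, for each split, find the best tour for each vehicle:
  {Sutton} + {Dale, Ash, Thorn, Ridge}: 34 + 70 = 104
  {Dale} + {Sutton, Ash, Thorn, Ridge}: 38 + 68 = 106
  {Sutton, Dale} + {Ash, Thorn, Ridge}: 72 + 60 = 132
  {Ash} + {Sutton, Dale, Thorn, Ridge}: 50 + 76 = 126
  {Sutton, Ash} + {Dale, Thorn, Ridge}: 58 + 42 = 100
  {Dale, Ash} + {Sutton, Thorn, Ridge}: 66 + 62 = 128
  … (15 splits in total)
  {Thorn} + {Sutton, Dale, Ash, Ridge}: 4 + 78 = 82  ← best
Best: vehicle 1 Easton → Thorn → Easton = 4; vehicle 2 Easton → Sutton → Ash → Dale → Ridge → Easton = 78; combined 82.

82 — the smallest possible combined total.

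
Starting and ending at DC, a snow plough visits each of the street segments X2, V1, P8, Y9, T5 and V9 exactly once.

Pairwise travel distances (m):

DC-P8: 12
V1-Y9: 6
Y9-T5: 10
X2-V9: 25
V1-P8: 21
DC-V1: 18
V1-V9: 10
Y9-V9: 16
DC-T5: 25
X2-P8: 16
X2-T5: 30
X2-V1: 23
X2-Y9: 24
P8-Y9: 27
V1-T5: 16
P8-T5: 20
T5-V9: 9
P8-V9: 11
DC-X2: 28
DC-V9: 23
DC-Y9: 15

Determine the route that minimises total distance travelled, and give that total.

Minimum total distance: 95 m.

With 6 stops there are 6!/2 = 360 distinct round trips (a route and its reverse cost the same).
DC→X2→V1→P8→Y9→T5→V9→DC: 28+23+21+27+10+9+23 = 141
DC→X2→V1→P8→Y9→V9→T5→DC: 28+23+21+27+16+9+25 = 149
DC→X2→V1→P8→T5→Y9→V9→DC: 28+23+21+20+10+16+23 = 141
DC→X2→V1→P8→T5→V9→Y9→DC: 28+23+21+20+9+16+15 = 132
DC→X2→V1→P8→V9→Y9→T5→DC: 28+23+21+11+16+10+25 = 134
DC→X2→V1→P8→V9→T5→Y9→DC: 28+23+21+11+9+10+15 = 117
DC→X2→V1→Y9→P8→T5→V9→DC: 28+23+6+27+20+9+23 = 136
DC→X2→V1→Y9→P8→V9→T5→DC: 28+23+6+27+11+9+25 = 129
… (352 more)
DC→P8→X2→V1→V9→T5→Y9→DC: 12+16+23+10+9+10+15 = 95  ← best
The minimum is 95.
One optimal route: DC → P8 → X2 → V1 → V9 → T5 → Y9 → DC (or its reverse).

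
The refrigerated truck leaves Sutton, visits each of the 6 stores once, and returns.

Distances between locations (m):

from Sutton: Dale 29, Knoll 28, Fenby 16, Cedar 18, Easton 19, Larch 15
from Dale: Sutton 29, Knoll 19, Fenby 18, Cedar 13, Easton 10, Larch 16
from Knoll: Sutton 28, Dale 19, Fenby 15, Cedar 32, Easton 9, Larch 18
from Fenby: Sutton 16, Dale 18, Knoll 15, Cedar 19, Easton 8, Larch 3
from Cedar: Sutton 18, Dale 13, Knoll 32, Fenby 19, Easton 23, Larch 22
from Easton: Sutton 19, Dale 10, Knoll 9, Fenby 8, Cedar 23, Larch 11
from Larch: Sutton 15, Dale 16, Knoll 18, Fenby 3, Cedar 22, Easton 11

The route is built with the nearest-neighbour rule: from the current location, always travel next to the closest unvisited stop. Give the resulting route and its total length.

85 m along Sutton → Larch → Fenby → Easton → Knoll → Dale → Cedar → Sutton.

From Sutton: distances to unvisited — Larch=15, Fenby=16, Cedar=18, Easton=19, Knoll=28, Dale=29. Nearest is Larch (15).
From Larch: distances to unvisited — Fenby=3, Easton=11, Dale=16, Knoll=18, Cedar=22. Nearest is Fenby (3).
From Fenby: distances to unvisited — Easton=8, Knoll=15, Dale=18, Cedar=19. Nearest is Easton (8).
From Easton: distances to unvisited — Knoll=9, Dale=10, Cedar=23. Nearest is Knoll (9).
From Knoll: distances to unvisited — Dale=19, Cedar=32. Nearest is Dale (19).
From Dale: distances to unvisited — Cedar=13. Nearest is Cedar (13).
Return Cedar→Sutton: 18.
Total = 15 + 3 + 8 + 9 + 19 + 13 + 18 = 85.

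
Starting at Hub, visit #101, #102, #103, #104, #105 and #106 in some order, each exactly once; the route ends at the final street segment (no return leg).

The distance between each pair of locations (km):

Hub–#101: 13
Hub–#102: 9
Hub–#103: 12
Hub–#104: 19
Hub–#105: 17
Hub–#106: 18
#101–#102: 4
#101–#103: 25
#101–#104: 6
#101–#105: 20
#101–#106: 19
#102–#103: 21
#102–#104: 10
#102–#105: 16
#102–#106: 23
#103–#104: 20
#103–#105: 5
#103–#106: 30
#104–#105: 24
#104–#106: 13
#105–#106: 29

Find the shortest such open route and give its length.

There are 6! = 720 possible orderings.
Hub - #101 - #102 - #103 - #104 - #105 - #106: 13+4+21+20+24+29 = 111
Hub - #101 - #102 - #103 - #104 - #106 - #105: 13+4+21+20+13+29 = 100
Hub - #101 - #102 - #103 - #105 - #104 - #106: 13+4+21+5+24+13 = 80
Hub - #101 - #102 - #103 - #105 - #106 - #104: 13+4+21+5+29+13 = 85
Hub - #101 - #102 - #103 - #106 - #104 - #105: 13+4+21+30+13+24 = 105
Hub - #101 - #102 - #103 - #106 - #105 - #104: 13+4+21+30+29+24 = 121
Hub - #101 - #102 - #104 - #103 - #105 - #106: 13+4+10+20+5+29 = 81
Hub - #101 - #102 - #104 - #103 - #106 - #105: 13+4+10+20+30+29 = 106
… (712 more)
Hub - #103 - #105 - #102 - #101 - #104 - #106: 12+5+16+4+6+13 = 56  ← best
The minimum is 56.
One shortest path: Hub → #103 → #105 → #102 → #101 → #104 → #106.

Shortest open route: 56 km.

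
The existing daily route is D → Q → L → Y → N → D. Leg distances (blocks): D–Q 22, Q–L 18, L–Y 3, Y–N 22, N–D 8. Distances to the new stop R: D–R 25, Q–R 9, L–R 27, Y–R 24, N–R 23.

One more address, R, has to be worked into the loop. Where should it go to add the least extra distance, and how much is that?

Adding 12 blocks by placing R on the D–Q leg.

Insertion cost between consecutive stops i–j is d(i,R) + d(R,j) − d(i,j):
  between D and Q: 25 + 9 − 22 = 12
  between Q and L: 9 + 27 − 18 = 18
  between L and Y: 27 + 24 − 3 = 48
  between Y and N: 24 + 23 − 22 = 25
  between N and D: 23 + 25 − 8 = 40
Cheapest insertion is between D and Q, adding 12.
New total = 73 + 12 = 85.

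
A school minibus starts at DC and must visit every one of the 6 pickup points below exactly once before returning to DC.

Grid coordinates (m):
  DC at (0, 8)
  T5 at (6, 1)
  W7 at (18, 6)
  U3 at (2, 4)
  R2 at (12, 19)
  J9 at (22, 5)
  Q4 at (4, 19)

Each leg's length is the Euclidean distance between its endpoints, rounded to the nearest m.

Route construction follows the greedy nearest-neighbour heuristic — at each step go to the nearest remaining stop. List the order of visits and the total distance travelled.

DC → [U3:4 / T5:9 / Q4:12 / R2:16 / W7:18 / J9:22] → U3 (4)
U3 → [T5:5 / Q4:15 / W7:16 / R2:18 / J9:20] → T5 (5)
T5 → [W7:13 / J9:16 / Q4:18 / R2:19] → W7 (13)
W7 → [J9:4 / R2:14 / Q4:19] → J9 (4)
J9 → [R2:17 / Q4:23] → R2 (17)
R2 → [Q4:8] → Q4 (8)
Return Q4→DC: 12.
Total = 4 + 5 + 13 + 4 + 17 + 8 + 12 = 63.

63 m along DC → U3 → T5 → W7 → J9 → R2 → Q4 → DC.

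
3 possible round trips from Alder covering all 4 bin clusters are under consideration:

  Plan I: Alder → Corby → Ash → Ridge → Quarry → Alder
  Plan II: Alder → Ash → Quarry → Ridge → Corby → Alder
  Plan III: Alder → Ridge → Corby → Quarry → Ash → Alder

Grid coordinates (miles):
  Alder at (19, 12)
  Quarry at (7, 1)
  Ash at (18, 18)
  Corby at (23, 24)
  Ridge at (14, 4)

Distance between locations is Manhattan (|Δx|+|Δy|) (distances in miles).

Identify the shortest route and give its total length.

Plan I: 16 + 11 + 18 + 10 + 23 = 78
Plan II: 7 + 28 + 10 + 29 + 16 = 90
Plan III: 13 + 29 + 39 + 28 + 7 = 116

Shortest is Plan I, total 78 miles.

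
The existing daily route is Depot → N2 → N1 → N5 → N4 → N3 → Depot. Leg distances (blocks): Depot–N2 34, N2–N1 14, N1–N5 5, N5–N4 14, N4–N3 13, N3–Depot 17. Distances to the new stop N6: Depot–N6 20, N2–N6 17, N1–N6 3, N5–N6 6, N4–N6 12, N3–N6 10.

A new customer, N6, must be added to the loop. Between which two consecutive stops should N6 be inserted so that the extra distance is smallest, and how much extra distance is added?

Insertion cost between consecutive stops i–j is d(i,N6) + d(N6,j) − d(i,j):
  between Depot and N2: 20 + 17 − 34 = 3
  between N2 and N1: 17 + 3 − 14 = 6
  between N1 and N5: 3 + 6 − 5 = 4
  between N5 and N4: 6 + 12 − 14 = 4
  between N4 and N3: 12 + 10 − 13 = 9
  between N3 and Depot: 10 + 20 − 17 = 13
Cheapest insertion is between Depot and N2, adding 3.
New total = 97 + 3 = 100.

Adding 3 blocks by placing N6 on the Depot–N2 leg.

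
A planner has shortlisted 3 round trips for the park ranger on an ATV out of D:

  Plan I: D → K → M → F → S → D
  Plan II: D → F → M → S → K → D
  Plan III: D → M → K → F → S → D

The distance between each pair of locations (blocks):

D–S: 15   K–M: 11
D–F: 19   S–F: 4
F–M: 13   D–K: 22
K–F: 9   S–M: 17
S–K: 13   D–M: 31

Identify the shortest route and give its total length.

65 blocks — Plan I is the shortest.

Plan I: 22 + 11 + 13 + 4 + 15 = 65
Plan II: 19 + 13 + 17 + 13 + 22 = 84
Plan III: 31 + 11 + 9 + 4 + 15 = 70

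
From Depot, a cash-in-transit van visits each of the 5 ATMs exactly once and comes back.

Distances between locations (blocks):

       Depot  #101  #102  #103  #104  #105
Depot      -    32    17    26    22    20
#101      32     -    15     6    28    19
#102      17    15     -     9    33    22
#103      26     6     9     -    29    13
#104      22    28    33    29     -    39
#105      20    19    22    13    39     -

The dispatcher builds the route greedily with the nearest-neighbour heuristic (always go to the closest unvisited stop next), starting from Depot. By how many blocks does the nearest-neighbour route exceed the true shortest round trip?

Excess over optimum: 5 blocks.

From Depot: #102=17, #105=20, #104=22, #103=26, #101=32 → choose #102 (17).
From #102: #103=9, #101=15, #105=22, #104=33 → choose #103 (9).
From #103: #101=6, #105=13, #104=29 → choose #101 (6).
From #101: #105=19, #104=28 → choose #105 (19).
From #105: #104=39 → choose #104 (39).
NN route Depot → #102 → #103 → #101 → #105 → #104 → Depot costs 112.
Optimal: Depot → #104 → #101 → #102 → #103 → #105 → Depot costs 107 (by enumerating all 60 distinct tours).
Excess = 112 − 107 = 5.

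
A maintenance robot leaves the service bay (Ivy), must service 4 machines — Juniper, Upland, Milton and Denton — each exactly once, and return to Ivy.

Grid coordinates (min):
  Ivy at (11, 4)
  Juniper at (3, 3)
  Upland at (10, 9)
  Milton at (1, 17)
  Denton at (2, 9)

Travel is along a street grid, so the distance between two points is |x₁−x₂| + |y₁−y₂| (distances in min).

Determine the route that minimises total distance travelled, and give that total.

Shortest round trip = 48 min.

Ivy - Juniper - Upland - Milton - Denton - Ivy: 9+13+17+9+14 = 62
Ivy - Juniper - Upland - Denton - Milton - Ivy: 9+13+8+9+23 = 62
Ivy - Juniper - Milton - Upland - Denton - Ivy: 9+16+17+8+14 = 64
Ivy - Juniper - Milton - Denton - Upland - Ivy: 9+16+9+8+6 = 48
Ivy - Juniper - Denton - Upland - Milton - Ivy: 9+7+8+17+23 = 64
Ivy - Juniper - Denton - Milton - Upland - Ivy: 9+7+9+17+6 = 48
Ivy - Upland - Juniper - Milton - Denton - Ivy: 6+13+16+9+14 = 58
Ivy - Upland - Juniper - Denton - Milton - Ivy: 6+13+7+9+23 = 58
Ivy - Upland - Milton - Juniper - Denton - Ivy: 6+17+16+7+14 = 60
Ivy - Upland - Denton - Juniper - Milton - Ivy: 6+8+7+16+23 = 60
Ivy - Milton - Juniper - Upland - Denton - Ivy: 23+16+13+8+14 = 74
Ivy - Milton - Upland - Juniper - Denton - Ivy: 23+17+13+7+14 = 74
The minimum is 48.
One optimal route: Ivy → Juniper → Milton → Denton → Upland → Ivy (or its reverse).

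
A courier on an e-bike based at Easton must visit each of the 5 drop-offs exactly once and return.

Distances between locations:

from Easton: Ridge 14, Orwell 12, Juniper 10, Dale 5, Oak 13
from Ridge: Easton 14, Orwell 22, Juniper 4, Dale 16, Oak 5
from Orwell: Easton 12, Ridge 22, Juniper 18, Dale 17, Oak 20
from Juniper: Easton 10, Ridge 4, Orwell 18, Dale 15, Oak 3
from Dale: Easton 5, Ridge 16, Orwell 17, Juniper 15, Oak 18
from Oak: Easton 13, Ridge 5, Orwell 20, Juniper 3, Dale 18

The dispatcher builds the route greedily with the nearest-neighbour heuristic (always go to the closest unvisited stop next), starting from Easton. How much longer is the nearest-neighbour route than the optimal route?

Easton: Dale=5, Juniper=10, Orwell=12, Oak=13, Ridge=14 ⇒ Dale
Dale: Juniper=15, Ridge=16, Orwell=17, Oak=18 ⇒ Juniper
Juniper: Oak=3, Ridge=4, Orwell=18 ⇒ Oak
Oak: Ridge=5, Orwell=20 ⇒ Ridge
Ridge: Orwell=22 ⇒ Orwell
NN route Easton → Dale → Juniper → Oak → Ridge → Orwell → Easton costs 62.
Optimal: Easton → Orwell → Juniper → Oak → Ridge → Dale → Easton costs 59 (by enumerating all 60 distinct tours).
Excess = 62 − 59 = 3.

3 longer than the optimal tour.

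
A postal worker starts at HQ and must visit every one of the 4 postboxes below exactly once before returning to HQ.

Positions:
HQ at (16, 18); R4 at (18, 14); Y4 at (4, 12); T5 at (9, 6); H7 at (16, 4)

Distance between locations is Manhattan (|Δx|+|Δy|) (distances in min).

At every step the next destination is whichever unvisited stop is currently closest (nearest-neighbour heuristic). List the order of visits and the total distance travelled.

Nearest-neighbour total = 56 min; route HQ → R4 → H7 → T5 → Y4 → HQ.

HQ → [R4:6 / H7:14 / Y4:18 / T5:19] → R4 (6)
R4 → [H7:12 / Y4:16 / T5:17] → H7 (12)
H7 → [T5:9 / Y4:20] → T5 (9)
T5 → [Y4:11] → Y4 (11)
Return Y4→HQ: 18.
Total = 6 + 12 + 9 + 11 + 18 = 56.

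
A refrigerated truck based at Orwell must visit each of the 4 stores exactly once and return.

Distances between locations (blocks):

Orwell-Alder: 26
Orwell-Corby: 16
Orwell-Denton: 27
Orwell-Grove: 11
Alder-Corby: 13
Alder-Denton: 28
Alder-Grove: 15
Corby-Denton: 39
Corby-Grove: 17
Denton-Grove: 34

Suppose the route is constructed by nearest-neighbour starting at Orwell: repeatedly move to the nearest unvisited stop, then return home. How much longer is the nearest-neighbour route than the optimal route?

9 blocks longer than the optimal tour.

Orwell: Grove=11, Corby=16, Alder=26, Denton=27 ⇒ Grove
Grove: Alder=15, Corby=17, Denton=34 ⇒ Alder
Alder: Corby=13, Denton=28 ⇒ Corby
Corby: Denton=39 ⇒ Denton
NN route Orwell → Grove → Alder → Corby → Denton → Orwell costs 105.
Optimal: Orwell → Denton → Alder → Corby → Grove → Orwell costs 96 (by enumerating all 12 distinct tours).
Excess = 105 − 96 = 9.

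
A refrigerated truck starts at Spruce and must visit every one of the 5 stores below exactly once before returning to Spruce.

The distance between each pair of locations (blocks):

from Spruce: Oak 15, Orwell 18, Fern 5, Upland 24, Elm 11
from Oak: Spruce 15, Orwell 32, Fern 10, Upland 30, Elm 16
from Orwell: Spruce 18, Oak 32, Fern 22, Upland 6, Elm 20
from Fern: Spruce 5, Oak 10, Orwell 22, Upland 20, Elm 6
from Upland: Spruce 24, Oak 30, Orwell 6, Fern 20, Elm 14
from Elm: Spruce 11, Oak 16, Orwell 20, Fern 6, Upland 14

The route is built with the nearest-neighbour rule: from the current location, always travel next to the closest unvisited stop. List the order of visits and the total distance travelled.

From Spruce: distances to unvisited — Fern=5, Elm=11, Oak=15, Orwell=18, Upland=24. Nearest is Fern (5).
From Fern: distances to unvisited — Elm=6, Oak=10, Upland=20, Orwell=22. Nearest is Elm (6).
From Elm: distances to unvisited — Upland=14, Oak=16, Orwell=20. Nearest is Upland (14).
From Upland: distances to unvisited — Orwell=6, Oak=30. Nearest is Orwell (6).
From Orwell: distances to unvisited — Oak=32. Nearest is Oak (32).
Return Oak→Spruce: 15.
Total = 5 + 6 + 14 + 6 + 32 + 15 = 78.

78 blocks along Spruce → Fern → Elm → Upland → Orwell → Oak → Spruce.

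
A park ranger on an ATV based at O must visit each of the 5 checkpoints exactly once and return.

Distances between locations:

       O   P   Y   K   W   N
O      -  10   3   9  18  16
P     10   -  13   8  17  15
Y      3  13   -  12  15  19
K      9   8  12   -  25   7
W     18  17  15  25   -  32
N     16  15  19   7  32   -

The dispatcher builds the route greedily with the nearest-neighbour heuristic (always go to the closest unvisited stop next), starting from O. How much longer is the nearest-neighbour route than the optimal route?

O: Y=3, K=9, P=10, N=16, W=18 ⇒ Y
Y: K=12, P=13, W=15, N=19 ⇒ K
K: N=7, P=8, W=25 ⇒ N
N: P=15, W=32 ⇒ P
P: W=17 ⇒ W
NN route O → Y → K → N → P → W → O costs 72.
Optimal: O → Y → W → P → K → N → O costs 66 (by enumerating all 60 distinct tours).
Excess = 72 − 66 = 6.

The nearest-neighbour route is 6 longer than optimal.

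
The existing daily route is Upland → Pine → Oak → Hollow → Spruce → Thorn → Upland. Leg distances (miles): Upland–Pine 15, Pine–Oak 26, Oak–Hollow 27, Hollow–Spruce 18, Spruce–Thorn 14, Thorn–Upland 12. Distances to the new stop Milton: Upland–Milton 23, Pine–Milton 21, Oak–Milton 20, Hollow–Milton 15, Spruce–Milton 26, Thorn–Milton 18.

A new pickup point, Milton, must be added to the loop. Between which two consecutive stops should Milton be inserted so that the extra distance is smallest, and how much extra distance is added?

+8 miles — insert Milton between Oak and Hollow.

Insertion cost between consecutive stops i–j is d(i,Milton) + d(Milton,j) − d(i,j):
  between Upland and Pine: 23 + 21 − 15 = 29
  between Pine and Oak: 21 + 20 − 26 = 15
  between Oak and Hollow: 20 + 15 − 27 = 8
  between Hollow and Spruce: 15 + 26 − 18 = 23
  between Spruce and Thorn: 26 + 18 − 14 = 30
  between Thorn and Upland: 18 + 23 − 12 = 29
Cheapest insertion is between Oak and Hollow, adding 8.
New total = 112 + 8 = 120.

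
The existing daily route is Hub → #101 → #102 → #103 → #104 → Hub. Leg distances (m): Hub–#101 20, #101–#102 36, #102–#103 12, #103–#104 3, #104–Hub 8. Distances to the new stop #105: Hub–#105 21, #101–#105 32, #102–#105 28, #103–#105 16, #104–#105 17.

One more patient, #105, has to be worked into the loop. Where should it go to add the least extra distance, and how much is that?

+24 m — insert #105 between #101 and #102.

Insertion cost between consecutive stops i–j is d(i,#105) + d(#105,j) − d(i,j):
  between Hub and #101: 21 + 32 − 20 = 33
  between #101 and #102: 32 + 28 − 36 = 24
  between #102 and #103: 28 + 16 − 12 = 32
  between #103 and #104: 16 + 17 − 3 = 30
  between #104 and Hub: 17 + 21 − 8 = 30
Cheapest insertion is between #101 and #102, adding 24.
New total = 79 + 24 = 103.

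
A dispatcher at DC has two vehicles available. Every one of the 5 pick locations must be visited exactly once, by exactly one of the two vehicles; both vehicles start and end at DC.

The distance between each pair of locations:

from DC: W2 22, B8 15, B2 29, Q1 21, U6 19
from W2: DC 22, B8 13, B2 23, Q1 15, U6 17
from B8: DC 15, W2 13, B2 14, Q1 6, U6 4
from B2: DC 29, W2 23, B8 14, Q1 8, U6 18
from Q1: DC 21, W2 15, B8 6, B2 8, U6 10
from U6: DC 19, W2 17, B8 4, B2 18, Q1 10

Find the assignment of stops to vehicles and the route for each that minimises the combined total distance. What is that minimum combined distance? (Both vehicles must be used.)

Minimum combined distance: 110.

Try each way of splitting the stops between the two vehicles (each non-empty) and, for each split, find the best tour for each vehicle:
  {W2} + {B8, B2, Q1, U6}: 44 + 66 = 110
  {B8} + {W2, B2, Q1, U6}: 30 + 82 = 112
  {W2, B8} + {B2, Q1, U6}: 50 + 66 = 116
  {B2} + {W2, B8, Q1, U6}: 58 + 66 = 124
  {W2, B2} + {B8, Q1, U6}: 74 + 50 = 124
  {B8, B2} + {W2, Q1, U6}: 58 + 66 = 124
  … (15 splits in total)
Best: vehicle 1 DC → W2 → DC = 44; vehicle 2 DC → B8 → B2 → Q1 → U6 → DC = 66; combined 110.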